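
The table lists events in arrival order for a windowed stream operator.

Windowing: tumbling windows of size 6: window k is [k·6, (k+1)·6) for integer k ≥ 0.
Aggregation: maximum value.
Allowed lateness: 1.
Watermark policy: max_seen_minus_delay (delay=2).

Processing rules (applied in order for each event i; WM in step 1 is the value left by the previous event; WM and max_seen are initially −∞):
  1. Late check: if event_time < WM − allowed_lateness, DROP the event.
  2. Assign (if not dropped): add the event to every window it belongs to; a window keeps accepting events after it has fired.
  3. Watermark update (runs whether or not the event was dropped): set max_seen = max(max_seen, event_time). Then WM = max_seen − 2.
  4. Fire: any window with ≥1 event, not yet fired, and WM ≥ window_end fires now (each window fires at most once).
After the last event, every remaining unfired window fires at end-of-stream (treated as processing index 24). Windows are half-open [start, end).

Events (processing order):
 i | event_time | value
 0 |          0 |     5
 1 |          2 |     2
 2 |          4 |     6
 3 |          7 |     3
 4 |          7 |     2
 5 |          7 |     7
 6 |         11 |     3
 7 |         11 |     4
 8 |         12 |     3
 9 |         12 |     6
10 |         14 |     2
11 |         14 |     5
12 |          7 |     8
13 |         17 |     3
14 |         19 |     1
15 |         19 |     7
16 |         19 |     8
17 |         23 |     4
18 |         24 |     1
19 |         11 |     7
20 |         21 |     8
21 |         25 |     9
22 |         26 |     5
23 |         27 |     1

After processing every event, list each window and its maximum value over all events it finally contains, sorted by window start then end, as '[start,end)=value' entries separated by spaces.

[0,6)=6 [6,12)=7 [12,18)=6 [18,24)=8 [24,30)=9

i=0 t=0 v=5: → [0,6); WM=-2
i=1 t=2 v=2: → [0,6); WM=0
i=2 t=4 v=6: → [0,6); WM=2
i=3 t=7 v=3: → [6,12); WM=5
i=4 t=7 v=2: → [6,12); WM=5
i=5 t=7 v=7: → [6,12); WM=5
i=6 t=11 v=3: → [6,12); WM=9; [0,6) fires=6
i=7 t=11 v=4: → [6,12); WM=9
i=8 t=12 v=3: → [12,18); WM=10
i=9 t=12 v=6: → [12,18); WM=10
i=10 t=14 v=2: → [12,18); WM=12; [6,12) fires=7
i=11 t=14 v=5: → [12,18); WM=12
i=12 t=7 v=8: DROP (t<12-1); WM=12
i=13 t=17 v=3: → [12,18); WM=15
i=14 t=19 v=1: → [18,24); WM=17
i=15 t=19 v=7: → [18,24); WM=17
i=16 t=19 v=8: → [18,24); WM=17
i=17 t=23 v=4: → [18,24); WM=21; [12,18) fires=6
i=18 t=24 v=1: → [24,30); WM=22
i=19 t=11 v=7: DROP (t<22-1); WM=22
i=20 t=21 v=8: → [18,24); WM=22
i=21 t=25 v=9: → [24,30); WM=23
i=22 t=26 v=5: → [24,30); WM=24; [18,24) fires=8
i=23 t=27 v=1: → [24,30); WM=25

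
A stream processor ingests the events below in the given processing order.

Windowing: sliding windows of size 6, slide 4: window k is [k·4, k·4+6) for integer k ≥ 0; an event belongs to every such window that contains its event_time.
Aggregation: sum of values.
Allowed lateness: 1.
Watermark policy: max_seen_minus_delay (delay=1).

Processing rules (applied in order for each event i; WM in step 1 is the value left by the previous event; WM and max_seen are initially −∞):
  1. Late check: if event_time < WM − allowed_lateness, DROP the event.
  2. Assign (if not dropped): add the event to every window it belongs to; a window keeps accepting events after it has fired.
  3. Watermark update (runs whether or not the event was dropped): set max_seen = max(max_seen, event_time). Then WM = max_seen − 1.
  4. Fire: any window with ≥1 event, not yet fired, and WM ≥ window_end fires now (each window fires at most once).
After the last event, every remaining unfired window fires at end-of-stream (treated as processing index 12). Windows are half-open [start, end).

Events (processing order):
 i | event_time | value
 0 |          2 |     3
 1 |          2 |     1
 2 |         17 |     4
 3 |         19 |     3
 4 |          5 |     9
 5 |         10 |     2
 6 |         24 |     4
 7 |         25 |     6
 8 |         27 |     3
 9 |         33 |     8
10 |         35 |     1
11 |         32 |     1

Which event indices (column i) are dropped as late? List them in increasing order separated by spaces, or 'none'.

i=0 t=2 v=3: → [0,6); WM=1
i=1 t=2 v=1: → [0,6); WM=1
i=2 t=17 v=4: → [16,22),[12,18); WM=16; [0,6) fires=4
i=3 t=19 v=3: → [16,22); WM=18; [12,18) fires=4
i=4 t=5 v=9: DROP (t<18-1); WM=18
i=5 t=10 v=2: DROP (t<18-1); WM=18
i=6 t=24 v=4: → [24,30),[20,26); WM=23; [16,22) fires=7
i=7 t=25 v=6: → [24,30),[20,26); WM=24
i=8 t=27 v=3: → [24,30); WM=26; [20,26) fires=10
i=9 t=33 v=8: → [32,38),[28,34); WM=32; [24,30) fires=13
i=10 t=35 v=1: → [32,38); WM=34; [28,34) fires=8
i=11 t=32 v=1: DROP (t<34-1); WM=34

4 5 11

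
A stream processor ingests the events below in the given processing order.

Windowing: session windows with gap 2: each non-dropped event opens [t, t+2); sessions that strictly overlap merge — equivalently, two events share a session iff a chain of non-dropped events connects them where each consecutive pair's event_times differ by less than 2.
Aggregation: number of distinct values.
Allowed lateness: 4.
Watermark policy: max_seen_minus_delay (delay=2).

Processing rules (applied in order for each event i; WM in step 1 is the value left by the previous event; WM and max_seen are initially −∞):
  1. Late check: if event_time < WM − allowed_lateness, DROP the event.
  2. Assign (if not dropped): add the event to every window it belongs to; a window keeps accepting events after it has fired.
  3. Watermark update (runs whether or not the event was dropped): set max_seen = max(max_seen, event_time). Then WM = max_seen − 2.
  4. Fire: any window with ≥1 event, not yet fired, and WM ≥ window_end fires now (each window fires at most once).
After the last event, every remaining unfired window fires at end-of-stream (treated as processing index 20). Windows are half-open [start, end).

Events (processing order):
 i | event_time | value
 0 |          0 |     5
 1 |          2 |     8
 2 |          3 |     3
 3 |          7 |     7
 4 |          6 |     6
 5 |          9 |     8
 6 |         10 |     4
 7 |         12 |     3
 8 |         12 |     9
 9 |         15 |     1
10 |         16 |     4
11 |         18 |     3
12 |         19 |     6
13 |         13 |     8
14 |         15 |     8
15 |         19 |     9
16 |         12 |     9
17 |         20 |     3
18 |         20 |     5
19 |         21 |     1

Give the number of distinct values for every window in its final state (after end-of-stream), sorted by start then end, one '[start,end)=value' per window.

[0,2)=1 [2,5)=2 [6,9)=2 [9,12)=2 [12,15)=3 [15,18)=3 [18,23)=5

i=0 t=0 v=5: → [0,2); WM=-2
i=1 t=2 v=8: → [2,4); WM=0
i=2 t=3 v=3: → [2,5); WM=1
i=3 t=7 v=7: → [7,9); WM=5
i=4 t=6 v=6: → [6,9); WM=5
i=5 t=9 v=8: → [9,11); WM=7
i=6 t=10 v=4: → [9,12); WM=8
i=7 t=12 v=3: → [12,14); WM=10
i=8 t=12 v=9: → [12,14); WM=10
i=9 t=15 v=1: → [15,17); WM=13
i=10 t=16 v=4: → [15,18); WM=14
i=11 t=18 v=3: → [18,20); WM=16
i=12 t=19 v=6: → [18,21); WM=17
i=13 t=13 v=8: → [12,15); WM=17
i=14 t=15 v=8: → [15,18); WM=17
i=15 t=19 v=9: → [18,21); WM=17
i=16 t=12 v=9: DROP (t<17-4); WM=17
i=17 t=20 v=3: → [18,22); WM=18
i=18 t=20 v=5: → [18,22); WM=18
i=19 t=21 v=1: → [18,23); WM=19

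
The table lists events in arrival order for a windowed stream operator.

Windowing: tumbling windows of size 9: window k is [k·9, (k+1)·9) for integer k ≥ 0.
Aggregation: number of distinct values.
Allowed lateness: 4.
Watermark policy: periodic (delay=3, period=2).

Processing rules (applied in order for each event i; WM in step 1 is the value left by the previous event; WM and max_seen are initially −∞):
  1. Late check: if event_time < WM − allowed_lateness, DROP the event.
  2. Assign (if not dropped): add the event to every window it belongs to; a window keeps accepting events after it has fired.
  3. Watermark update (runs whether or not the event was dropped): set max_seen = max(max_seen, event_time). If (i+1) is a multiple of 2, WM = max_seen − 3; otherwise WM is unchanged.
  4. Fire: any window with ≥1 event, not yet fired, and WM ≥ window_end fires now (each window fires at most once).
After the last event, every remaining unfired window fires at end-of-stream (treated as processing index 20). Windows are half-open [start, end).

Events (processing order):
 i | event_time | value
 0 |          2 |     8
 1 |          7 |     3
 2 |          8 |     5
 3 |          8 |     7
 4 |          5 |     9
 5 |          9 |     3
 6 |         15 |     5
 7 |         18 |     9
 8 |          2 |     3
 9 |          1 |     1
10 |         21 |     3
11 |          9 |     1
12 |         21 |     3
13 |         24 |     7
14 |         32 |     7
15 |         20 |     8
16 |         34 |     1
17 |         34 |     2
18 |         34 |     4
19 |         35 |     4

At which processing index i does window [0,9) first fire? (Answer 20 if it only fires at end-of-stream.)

7

i=0 t=2 v=8: → [0,9); WM=−∞
i=1 t=7 v=3: → [0,9); WM=4
i=2 t=8 v=5: → [0,9); WM=4
i=3 t=8 v=7: → [0,9); WM=5
i=4 t=5 v=9: → [0,9); WM=5
i=5 t=9 v=3: → [9,18); WM=6
i=6 t=15 v=5: → [9,18); WM=6
i=7 t=18 v=9: → [18,27); WM=15; [0,9) fires=5
i=8 t=2 v=3: DROP (t<15-4); WM=15
i=9 t=1 v=1: DROP (t<15-4); WM=15
i=10 t=21 v=3: → [18,27); WM=15
i=11 t=9 v=1: DROP (t<15-4); WM=18; [9,18) fires=2
i=12 t=21 v=3: → [18,27); WM=18
i=13 t=24 v=7: → [18,27); WM=21
i=14 t=32 v=7: → [27,36); WM=21
i=15 t=20 v=8: → [18,27); WM=29; [18,27) fires=4
i=16 t=34 v=1: → [27,36); WM=29
i=17 t=34 v=2: → [27,36); WM=31
i=18 t=34 v=4: → [27,36); WM=31
i=19 t=35 v=4: → [27,36); WM=32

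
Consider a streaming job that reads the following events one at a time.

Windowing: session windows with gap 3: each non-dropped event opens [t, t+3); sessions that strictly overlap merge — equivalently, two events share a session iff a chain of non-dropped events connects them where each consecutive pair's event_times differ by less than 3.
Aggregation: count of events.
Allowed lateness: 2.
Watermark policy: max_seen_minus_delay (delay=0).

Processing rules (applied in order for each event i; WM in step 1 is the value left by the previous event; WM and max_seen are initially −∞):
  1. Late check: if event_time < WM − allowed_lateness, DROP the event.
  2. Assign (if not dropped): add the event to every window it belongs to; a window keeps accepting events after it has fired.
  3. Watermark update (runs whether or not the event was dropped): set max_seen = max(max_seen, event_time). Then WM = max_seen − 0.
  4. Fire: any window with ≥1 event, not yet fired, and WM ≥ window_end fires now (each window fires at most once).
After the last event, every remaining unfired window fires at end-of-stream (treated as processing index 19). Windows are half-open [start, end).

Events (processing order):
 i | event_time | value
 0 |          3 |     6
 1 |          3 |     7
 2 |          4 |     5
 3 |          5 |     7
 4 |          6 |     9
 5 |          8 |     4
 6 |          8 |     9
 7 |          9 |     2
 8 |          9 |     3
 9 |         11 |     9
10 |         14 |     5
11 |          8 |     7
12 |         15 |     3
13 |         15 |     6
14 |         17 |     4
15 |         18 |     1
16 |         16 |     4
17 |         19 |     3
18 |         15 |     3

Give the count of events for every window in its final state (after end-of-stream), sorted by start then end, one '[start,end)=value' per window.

[3,14)=10 [14,22)=7

i=0 t=3 v=6: → [3,6); WM=3
i=1 t=3 v=7: → [3,6); WM=3
i=2 t=4 v=5: → [3,7); WM=4
i=3 t=5 v=7: → [3,8); WM=5
i=4 t=6 v=9: → [3,9); WM=6
i=5 t=8 v=4: → [3,11); WM=8
i=6 t=8 v=9: → [3,11); WM=8
i=7 t=9 v=2: → [3,12); WM=9
i=8 t=9 v=3: → [3,12); WM=9
i=9 t=11 v=9: → [3,14); WM=11
i=10 t=14 v=5: → [14,17); WM=14
i=11 t=8 v=7: DROP (t<14-2); WM=14
i=12 t=15 v=3: → [14,18); WM=15
i=13 t=15 v=6: → [14,18); WM=15
i=14 t=17 v=4: → [14,20); WM=17
i=15 t=18 v=1: → [14,21); WM=18
i=16 t=16 v=4: → [14,21); WM=18
i=17 t=19 v=3: → [14,22); WM=19
i=18 t=15 v=3: DROP (t<19-2); WM=19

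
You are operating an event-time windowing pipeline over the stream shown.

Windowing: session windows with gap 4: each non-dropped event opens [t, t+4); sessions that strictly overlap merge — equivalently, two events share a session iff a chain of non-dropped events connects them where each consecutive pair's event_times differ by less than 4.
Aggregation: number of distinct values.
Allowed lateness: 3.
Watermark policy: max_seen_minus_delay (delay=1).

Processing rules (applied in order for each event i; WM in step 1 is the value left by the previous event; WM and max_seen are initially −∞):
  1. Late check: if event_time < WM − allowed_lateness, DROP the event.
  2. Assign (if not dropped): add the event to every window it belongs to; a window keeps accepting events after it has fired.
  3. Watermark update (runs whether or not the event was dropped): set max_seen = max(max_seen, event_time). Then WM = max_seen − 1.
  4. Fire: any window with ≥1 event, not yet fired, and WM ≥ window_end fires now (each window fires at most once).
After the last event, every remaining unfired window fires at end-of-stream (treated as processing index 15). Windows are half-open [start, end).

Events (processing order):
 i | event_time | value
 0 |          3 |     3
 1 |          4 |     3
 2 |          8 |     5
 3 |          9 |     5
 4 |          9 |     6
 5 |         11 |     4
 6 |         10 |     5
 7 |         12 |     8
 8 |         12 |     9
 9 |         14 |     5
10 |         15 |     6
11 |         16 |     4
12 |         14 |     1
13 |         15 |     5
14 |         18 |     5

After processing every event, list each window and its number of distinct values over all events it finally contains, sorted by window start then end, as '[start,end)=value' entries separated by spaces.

[3,8)=1 [8,22)=6

i=0 t=3 v=3: → [3,7); WM=2
i=1 t=4 v=3: → [3,8); WM=3
i=2 t=8 v=5: → [8,12); WM=7
i=3 t=9 v=5: → [8,13); WM=8
i=4 t=9 v=6: → [8,13); WM=8
i=5 t=11 v=4: → [8,15); WM=10
i=6 t=10 v=5: → [8,15); WM=10
i=7 t=12 v=8: → [8,16); WM=11
i=8 t=12 v=9: → [8,16); WM=11
i=9 t=14 v=5: → [8,18); WM=13
i=10 t=15 v=6: → [8,19); WM=14
i=11 t=16 v=4: → [8,20); WM=15
i=12 t=14 v=1: → [8,20); WM=15
i=13 t=15 v=5: → [8,20); WM=15
i=14 t=18 v=5: → [8,22); WM=17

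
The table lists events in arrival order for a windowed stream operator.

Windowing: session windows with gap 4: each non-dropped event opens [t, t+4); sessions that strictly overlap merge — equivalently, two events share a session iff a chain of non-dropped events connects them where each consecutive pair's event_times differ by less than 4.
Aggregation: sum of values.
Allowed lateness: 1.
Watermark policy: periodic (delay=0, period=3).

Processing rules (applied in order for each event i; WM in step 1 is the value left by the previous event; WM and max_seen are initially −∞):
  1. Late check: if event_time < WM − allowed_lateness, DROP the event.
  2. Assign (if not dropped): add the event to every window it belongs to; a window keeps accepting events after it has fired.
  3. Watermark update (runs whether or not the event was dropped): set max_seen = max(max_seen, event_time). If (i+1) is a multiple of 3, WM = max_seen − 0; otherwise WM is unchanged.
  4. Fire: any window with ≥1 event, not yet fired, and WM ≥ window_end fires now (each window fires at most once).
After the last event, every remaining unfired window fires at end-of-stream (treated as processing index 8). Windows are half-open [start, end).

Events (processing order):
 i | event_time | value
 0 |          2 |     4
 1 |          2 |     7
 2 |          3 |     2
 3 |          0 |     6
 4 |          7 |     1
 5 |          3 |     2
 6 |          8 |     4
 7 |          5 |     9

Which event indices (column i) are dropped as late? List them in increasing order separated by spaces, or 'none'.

3 7

i=0 t=2 v=4: → [2,6); WM=−∞
i=1 t=2 v=7: → [2,6); WM=−∞
i=2 t=3 v=2: → [2,7); WM=3
i=3 t=0 v=6: DROP (t<3-1); WM=3
i=4 t=7 v=1: → [7,11); WM=3
i=5 t=3 v=2: → [2,7); WM=7
i=6 t=8 v=4: → [7,12); WM=7
i=7 t=5 v=9: DROP (t<7-1); WM=7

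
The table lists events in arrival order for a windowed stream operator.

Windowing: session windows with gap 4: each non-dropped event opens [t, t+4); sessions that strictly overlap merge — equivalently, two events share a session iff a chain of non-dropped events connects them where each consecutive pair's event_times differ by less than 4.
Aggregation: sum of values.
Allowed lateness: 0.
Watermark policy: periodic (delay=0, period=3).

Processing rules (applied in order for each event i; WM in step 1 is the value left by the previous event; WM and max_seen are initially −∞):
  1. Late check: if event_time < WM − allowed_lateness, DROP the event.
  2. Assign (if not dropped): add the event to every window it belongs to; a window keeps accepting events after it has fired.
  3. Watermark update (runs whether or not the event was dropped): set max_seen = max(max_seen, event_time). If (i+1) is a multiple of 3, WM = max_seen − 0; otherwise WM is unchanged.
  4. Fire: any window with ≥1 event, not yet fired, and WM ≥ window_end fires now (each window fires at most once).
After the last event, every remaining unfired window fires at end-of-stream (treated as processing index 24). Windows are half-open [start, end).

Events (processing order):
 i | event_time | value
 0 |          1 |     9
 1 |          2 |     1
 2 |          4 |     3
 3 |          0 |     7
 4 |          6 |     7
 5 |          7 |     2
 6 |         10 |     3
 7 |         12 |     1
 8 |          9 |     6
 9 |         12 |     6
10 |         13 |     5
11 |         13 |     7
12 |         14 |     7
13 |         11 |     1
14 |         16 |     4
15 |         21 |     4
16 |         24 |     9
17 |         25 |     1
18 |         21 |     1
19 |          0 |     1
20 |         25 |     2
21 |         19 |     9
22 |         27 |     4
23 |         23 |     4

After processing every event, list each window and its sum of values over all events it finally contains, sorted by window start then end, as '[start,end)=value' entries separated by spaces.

i=0 t=1 v=9: → [1,5); WM=−∞
i=1 t=2 v=1: → [1,6); WM=−∞
i=2 t=4 v=3: → [1,8); WM=4
i=3 t=0 v=7: DROP (t<4-0); WM=4
i=4 t=6 v=7: → [1,10); WM=4
i=5 t=7 v=2: → [1,11); WM=7
i=6 t=10 v=3: → [1,14); WM=7
i=7 t=12 v=1: → [1,16); WM=7
i=8 t=9 v=6: → [1,16); WM=12
i=9 t=12 v=6: → [1,16); WM=12
i=10 t=13 v=5: → [1,17); WM=12
i=11 t=13 v=7: → [1,17); WM=13
i=12 t=14 v=7: → [1,18); WM=13
i=13 t=11 v=1: DROP (t<13-0); WM=13
i=14 t=16 v=4: → [1,20); WM=16
i=15 t=21 v=4: → [21,25); WM=16
i=16 t=24 v=9: → [21,28); WM=16
i=17 t=25 v=1: → [21,29); WM=25
i=18 t=21 v=1: DROP (t<25-0); WM=25
i=19 t=0 v=1: DROP (t<25-0); WM=25
i=20 t=25 v=2: → [21,29); WM=25
i=21 t=19 v=9: DROP (t<25-0); WM=25
i=22 t=27 v=4: → [21,31); WM=25
i=23 t=23 v=4: DROP (t<25-0); WM=27

[1,20)=61 [21,31)=20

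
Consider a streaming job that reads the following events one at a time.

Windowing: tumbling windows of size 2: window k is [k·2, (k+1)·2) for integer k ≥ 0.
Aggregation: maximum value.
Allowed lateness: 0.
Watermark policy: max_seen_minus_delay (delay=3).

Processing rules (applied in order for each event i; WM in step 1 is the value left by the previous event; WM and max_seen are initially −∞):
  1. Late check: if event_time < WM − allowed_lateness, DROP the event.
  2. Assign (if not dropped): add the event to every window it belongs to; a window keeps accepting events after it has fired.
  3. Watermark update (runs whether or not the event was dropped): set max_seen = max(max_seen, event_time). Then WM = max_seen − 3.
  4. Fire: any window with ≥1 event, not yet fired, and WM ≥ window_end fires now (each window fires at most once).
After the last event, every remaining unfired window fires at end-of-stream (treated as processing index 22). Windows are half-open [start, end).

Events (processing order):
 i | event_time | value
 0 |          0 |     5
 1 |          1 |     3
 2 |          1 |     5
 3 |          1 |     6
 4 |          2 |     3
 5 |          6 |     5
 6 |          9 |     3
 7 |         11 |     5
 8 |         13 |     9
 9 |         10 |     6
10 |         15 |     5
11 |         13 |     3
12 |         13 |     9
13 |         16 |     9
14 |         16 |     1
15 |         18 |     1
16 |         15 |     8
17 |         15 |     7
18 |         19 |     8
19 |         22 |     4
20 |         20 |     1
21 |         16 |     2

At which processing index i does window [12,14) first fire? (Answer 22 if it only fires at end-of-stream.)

15

i=0 t=0 v=5: → [0,2); WM=-3
i=1 t=1 v=3: → [0,2); WM=-2
i=2 t=1 v=5: → [0,2); WM=-2
i=3 t=1 v=6: → [0,2); WM=-2
i=4 t=2 v=3: → [2,4); WM=-1
i=5 t=6 v=5: → [6,8); WM=3; [0,2) fires=6
i=6 t=9 v=3: → [8,10); WM=6; [2,4) fires=3
i=7 t=11 v=5: → [10,12); WM=8; [6,8) fires=5
i=8 t=13 v=9: → [12,14); WM=10; [8,10) fires=3
i=9 t=10 v=6: → [10,12); WM=10
i=10 t=15 v=5: → [14,16); WM=12; [10,12) fires=6
i=11 t=13 v=3: → [12,14); WM=12
i=12 t=13 v=9: → [12,14); WM=12
i=13 t=16 v=9: → [16,18); WM=13
i=14 t=16 v=1: → [16,18); WM=13
i=15 t=18 v=1: → [18,20); WM=15; [12,14) fires=9
i=16 t=15 v=8: → [14,16); WM=15
i=17 t=15 v=7: → [14,16); WM=15
i=18 t=19 v=8: → [18,20); WM=16; [14,16) fires=8
i=19 t=22 v=4: → [22,24); WM=19; [16,18) fires=9
i=20 t=20 v=1: → [20,22); WM=19
i=21 t=16 v=2: DROP (t<19-0); WM=19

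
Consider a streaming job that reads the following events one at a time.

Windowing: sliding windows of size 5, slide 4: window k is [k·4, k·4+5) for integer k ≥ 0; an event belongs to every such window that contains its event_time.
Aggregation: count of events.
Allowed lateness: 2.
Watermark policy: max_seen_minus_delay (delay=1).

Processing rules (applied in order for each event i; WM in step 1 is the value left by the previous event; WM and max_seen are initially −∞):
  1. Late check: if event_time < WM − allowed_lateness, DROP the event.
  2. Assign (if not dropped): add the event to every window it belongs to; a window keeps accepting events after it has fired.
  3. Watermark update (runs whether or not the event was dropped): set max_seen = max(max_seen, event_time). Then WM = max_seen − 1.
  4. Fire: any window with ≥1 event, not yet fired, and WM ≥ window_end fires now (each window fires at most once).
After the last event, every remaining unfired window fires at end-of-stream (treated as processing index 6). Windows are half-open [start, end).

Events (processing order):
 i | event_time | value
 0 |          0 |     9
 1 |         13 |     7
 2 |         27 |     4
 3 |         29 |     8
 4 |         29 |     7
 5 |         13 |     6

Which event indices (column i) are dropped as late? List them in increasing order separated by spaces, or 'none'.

i=0 t=0 v=9: → [0,5); WM=-1
i=1 t=13 v=7: → [12,17); WM=12; [0,5) fires=1
i=2 t=27 v=4: → [24,29); WM=26; [12,17) fires=1
i=3 t=29 v=8: → [28,33); WM=28
i=4 t=29 v=7: → [28,33); WM=28
i=5 t=13 v=6: DROP (t<28-2); WM=28

5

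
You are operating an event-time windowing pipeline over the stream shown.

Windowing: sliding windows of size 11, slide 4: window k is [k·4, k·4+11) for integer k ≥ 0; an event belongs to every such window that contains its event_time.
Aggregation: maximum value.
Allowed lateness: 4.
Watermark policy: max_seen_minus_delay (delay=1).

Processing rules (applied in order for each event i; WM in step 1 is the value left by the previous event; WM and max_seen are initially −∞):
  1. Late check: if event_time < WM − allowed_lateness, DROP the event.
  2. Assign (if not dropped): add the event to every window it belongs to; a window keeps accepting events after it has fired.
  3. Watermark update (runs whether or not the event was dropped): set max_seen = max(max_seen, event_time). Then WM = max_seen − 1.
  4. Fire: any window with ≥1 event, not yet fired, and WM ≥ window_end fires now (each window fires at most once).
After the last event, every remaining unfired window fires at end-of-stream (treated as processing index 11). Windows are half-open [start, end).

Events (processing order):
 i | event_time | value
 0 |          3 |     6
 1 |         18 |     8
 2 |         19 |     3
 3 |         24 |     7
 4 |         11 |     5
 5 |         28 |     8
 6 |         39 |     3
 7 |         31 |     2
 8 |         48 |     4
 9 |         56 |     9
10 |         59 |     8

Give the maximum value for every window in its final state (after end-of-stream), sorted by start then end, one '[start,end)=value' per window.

[0,11)=6 [8,19)=8 [12,23)=8 [16,27)=8 [20,31)=8 [24,35)=8 [28,39)=8 [32,43)=3 [36,47)=3 [40,51)=4 [44,55)=4 [48,59)=9 [52,63)=9 [56,67)=9

i=0 t=3 v=6: → [0,11); WM=2
i=1 t=18 v=8: → [16,27),[12,23),[8,19); WM=17; [0,11) fires=6
i=2 t=19 v=3: → [16,27),[12,23); WM=18
i=3 t=24 v=7: → [24,35),[20,31),[16,27); WM=23; [8,19) fires=8 [12,23) fires=8
i=4 t=11 v=5: DROP (t<23-4); WM=23
i=5 t=28 v=8: → [28,39),[24,35),[20,31); WM=27; [16,27) fires=8
i=6 t=39 v=3: → [36,47),[32,43); WM=38; [20,31) fires=8 [24,35) fires=8
i=7 t=31 v=2: DROP (t<38-4); WM=38
i=8 t=48 v=4: → [48,59),[44,55),[40,51); WM=47; [28,39) fires=8 [32,43) fires=3 [36,47) fires=3
i=9 t=56 v=9: → [56,67),[52,63),[48,59); WM=55; [40,51) fires=4 [44,55) fires=4
i=10 t=59 v=8: → [56,67),[52,63); WM=58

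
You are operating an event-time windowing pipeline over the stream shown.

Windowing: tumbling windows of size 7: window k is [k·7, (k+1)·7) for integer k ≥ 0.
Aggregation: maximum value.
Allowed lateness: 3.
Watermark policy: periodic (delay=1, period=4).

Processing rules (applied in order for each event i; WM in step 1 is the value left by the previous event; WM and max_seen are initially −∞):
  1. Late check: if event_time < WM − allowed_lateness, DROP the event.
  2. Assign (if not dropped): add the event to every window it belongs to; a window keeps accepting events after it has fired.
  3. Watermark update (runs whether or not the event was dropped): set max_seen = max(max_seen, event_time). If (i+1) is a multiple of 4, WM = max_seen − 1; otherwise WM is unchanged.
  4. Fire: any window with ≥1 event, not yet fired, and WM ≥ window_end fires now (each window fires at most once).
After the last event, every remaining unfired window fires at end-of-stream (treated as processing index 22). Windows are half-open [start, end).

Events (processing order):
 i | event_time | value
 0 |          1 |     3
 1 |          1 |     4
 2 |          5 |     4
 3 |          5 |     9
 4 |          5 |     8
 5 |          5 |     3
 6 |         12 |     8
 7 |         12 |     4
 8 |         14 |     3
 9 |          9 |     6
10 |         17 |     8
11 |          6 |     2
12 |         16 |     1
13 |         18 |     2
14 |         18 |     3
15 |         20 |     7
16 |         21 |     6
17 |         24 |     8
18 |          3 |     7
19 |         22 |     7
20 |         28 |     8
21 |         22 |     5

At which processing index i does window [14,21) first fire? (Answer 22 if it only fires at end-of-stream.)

19

i=0 t=1 v=3: → [0,7); WM=−∞
i=1 t=1 v=4: → [0,7); WM=−∞
i=2 t=5 v=4: → [0,7); WM=−∞
i=3 t=5 v=9: → [0,7); WM=4
i=4 t=5 v=8: → [0,7); WM=4
i=5 t=5 v=3: → [0,7); WM=4
i=6 t=12 v=8: → [7,14); WM=4
i=7 t=12 v=4: → [7,14); WM=11; [0,7) fires=9
i=8 t=14 v=3: → [14,21); WM=11
i=9 t=9 v=6: → [7,14); WM=11
i=10 t=17 v=8: → [14,21); WM=11
i=11 t=6 v=2: DROP (t<11-3); WM=16; [7,14) fires=8
i=12 t=16 v=1: → [14,21); WM=16
i=13 t=18 v=2: → [14,21); WM=16
i=14 t=18 v=3: → [14,21); WM=16
i=15 t=20 v=7: → [14,21); WM=19
i=16 t=21 v=6: → [21,28); WM=19
i=17 t=24 v=8: → [21,28); WM=19
i=18 t=3 v=7: DROP (t<19-3); WM=19
i=19 t=22 v=7: → [21,28); WM=23; [14,21) fires=8
i=20 t=28 v=8: → [28,35); WM=23
i=21 t=22 v=5: → [21,28); WM=23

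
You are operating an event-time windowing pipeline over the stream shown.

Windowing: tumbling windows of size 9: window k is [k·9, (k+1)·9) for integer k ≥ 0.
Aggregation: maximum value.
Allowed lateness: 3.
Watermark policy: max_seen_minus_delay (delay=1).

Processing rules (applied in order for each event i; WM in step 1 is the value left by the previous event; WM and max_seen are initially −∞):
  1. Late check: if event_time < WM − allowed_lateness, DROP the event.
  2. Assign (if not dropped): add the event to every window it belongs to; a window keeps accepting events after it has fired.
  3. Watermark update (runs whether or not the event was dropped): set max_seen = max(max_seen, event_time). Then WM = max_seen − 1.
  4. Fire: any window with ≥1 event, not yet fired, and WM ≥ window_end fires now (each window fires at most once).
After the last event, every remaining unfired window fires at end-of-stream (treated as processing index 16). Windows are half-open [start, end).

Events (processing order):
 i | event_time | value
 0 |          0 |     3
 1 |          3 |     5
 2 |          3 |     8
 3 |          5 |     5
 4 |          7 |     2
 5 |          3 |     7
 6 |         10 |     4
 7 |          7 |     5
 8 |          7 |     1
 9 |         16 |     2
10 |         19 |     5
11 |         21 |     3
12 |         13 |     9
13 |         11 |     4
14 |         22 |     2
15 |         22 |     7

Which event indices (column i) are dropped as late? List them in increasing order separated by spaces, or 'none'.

i=0 t=0 v=3: → [0,9); WM=-1
i=1 t=3 v=5: → [0,9); WM=2
i=2 t=3 v=8: → [0,9); WM=2
i=3 t=5 v=5: → [0,9); WM=4
i=4 t=7 v=2: → [0,9); WM=6
i=5 t=3 v=7: → [0,9); WM=6
i=6 t=10 v=4: → [9,18); WM=9; [0,9) fires=8
i=7 t=7 v=5: → [0,9); WM=9
i=8 t=7 v=1: → [0,9); WM=9
i=9 t=16 v=2: → [9,18); WM=15
i=10 t=19 v=5: → [18,27); WM=18; [9,18) fires=4
i=11 t=21 v=3: → [18,27); WM=20
i=12 t=13 v=9: DROP (t<20-3); WM=20
i=13 t=11 v=4: DROP (t<20-3); WM=20
i=14 t=22 v=2: → [18,27); WM=21
i=15 t=22 v=7: → [18,27); WM=21

12 13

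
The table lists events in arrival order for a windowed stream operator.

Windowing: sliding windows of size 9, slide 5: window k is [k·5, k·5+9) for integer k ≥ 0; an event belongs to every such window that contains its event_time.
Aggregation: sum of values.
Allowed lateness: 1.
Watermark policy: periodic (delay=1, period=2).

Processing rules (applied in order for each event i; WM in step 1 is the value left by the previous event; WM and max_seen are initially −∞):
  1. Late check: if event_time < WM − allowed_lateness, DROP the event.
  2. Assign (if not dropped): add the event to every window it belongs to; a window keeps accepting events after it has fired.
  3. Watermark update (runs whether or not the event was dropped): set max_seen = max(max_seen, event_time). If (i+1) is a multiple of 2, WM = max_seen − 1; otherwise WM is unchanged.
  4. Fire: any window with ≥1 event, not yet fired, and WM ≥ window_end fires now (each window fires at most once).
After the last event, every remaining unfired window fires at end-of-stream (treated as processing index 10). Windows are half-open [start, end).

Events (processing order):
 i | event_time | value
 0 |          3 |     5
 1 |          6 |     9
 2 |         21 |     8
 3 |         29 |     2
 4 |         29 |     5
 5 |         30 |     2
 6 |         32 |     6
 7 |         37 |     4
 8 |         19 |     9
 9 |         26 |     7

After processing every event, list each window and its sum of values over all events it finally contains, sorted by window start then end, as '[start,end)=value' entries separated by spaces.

i=0 t=3 v=5: → [0,9); WM=−∞
i=1 t=6 v=9: → [5,14),[0,9); WM=5
i=2 t=21 v=8: → [20,29),[15,24); WM=5
i=3 t=29 v=2: → [25,34); WM=28; [0,9) fires=14 [5,14) fires=9 [15,24) fires=8
i=4 t=29 v=5: → [25,34); WM=28
i=5 t=30 v=2: → [30,39),[25,34); WM=29; [20,29) fires=8
i=6 t=32 v=6: → [30,39),[25,34); WM=29
i=7 t=37 v=4: → [35,44),[30,39); WM=36; [25,34) fires=15
i=8 t=19 v=9: DROP (t<36-1); WM=36
i=9 t=26 v=7: DROP (t<36-1); WM=36

[0,9)=14 [5,14)=9 [15,24)=8 [20,29)=8 [25,34)=15 [30,39)=12 [35,44)=4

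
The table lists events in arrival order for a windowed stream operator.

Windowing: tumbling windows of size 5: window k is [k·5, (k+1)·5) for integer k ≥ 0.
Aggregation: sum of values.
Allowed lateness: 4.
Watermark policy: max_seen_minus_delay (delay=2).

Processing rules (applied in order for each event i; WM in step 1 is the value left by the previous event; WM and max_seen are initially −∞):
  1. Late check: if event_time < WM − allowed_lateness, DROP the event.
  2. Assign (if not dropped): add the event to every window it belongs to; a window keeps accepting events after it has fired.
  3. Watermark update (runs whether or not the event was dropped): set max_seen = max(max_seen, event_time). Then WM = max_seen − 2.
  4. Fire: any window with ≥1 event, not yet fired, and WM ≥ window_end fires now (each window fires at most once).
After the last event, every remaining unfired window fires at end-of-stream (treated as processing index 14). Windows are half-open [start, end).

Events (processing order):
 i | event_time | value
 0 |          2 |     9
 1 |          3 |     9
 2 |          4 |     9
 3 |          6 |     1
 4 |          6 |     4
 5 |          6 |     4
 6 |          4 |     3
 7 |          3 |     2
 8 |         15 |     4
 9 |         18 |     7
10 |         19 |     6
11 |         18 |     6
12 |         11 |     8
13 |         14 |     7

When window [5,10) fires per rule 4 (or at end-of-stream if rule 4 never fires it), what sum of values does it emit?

i=0 t=2 v=9: → [0,5); WM=0
i=1 t=3 v=9: → [0,5); WM=1
i=2 t=4 v=9: → [0,5); WM=2
i=3 t=6 v=1: → [5,10); WM=4
i=4 t=6 v=4: → [5,10); WM=4
i=5 t=6 v=4: → [5,10); WM=4
i=6 t=4 v=3: → [0,5); WM=4
i=7 t=3 v=2: → [0,5); WM=4
i=8 t=15 v=4: → [15,20); WM=13; [0,5) fires=32 [5,10) fires=9
i=9 t=18 v=7: → [15,20); WM=16
i=10 t=19 v=6: → [15,20); WM=17
i=11 t=18 v=6: → [15,20); WM=17
i=12 t=11 v=8: DROP (t<17-4); WM=17
i=13 t=14 v=7: → [10,15); WM=17; [10,15) fires=7

9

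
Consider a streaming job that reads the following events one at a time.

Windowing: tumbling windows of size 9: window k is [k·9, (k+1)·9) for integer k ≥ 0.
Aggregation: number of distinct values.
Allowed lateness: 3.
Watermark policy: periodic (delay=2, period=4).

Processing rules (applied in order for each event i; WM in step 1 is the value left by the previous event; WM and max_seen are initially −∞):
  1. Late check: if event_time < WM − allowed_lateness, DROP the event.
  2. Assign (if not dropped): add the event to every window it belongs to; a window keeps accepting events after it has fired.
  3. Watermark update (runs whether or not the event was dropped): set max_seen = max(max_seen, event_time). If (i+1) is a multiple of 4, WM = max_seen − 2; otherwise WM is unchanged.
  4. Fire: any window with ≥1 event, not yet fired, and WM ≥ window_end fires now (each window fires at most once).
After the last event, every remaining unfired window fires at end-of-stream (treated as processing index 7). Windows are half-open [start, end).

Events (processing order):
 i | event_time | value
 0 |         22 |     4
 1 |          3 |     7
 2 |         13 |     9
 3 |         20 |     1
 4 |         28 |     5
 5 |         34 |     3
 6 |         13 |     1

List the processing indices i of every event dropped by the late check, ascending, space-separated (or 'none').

i=0 t=22 v=4: → [18,27); WM=−∞
i=1 t=3 v=7: → [0,9); WM=−∞
i=2 t=13 v=9: → [9,18); WM=−∞
i=3 t=20 v=1: → [18,27); WM=20; [0,9) fires=1 [9,18) fires=1
i=4 t=28 v=5: → [27,36); WM=20
i=5 t=34 v=3: → [27,36); WM=20
i=6 t=13 v=1: DROP (t<20-3); WM=20

6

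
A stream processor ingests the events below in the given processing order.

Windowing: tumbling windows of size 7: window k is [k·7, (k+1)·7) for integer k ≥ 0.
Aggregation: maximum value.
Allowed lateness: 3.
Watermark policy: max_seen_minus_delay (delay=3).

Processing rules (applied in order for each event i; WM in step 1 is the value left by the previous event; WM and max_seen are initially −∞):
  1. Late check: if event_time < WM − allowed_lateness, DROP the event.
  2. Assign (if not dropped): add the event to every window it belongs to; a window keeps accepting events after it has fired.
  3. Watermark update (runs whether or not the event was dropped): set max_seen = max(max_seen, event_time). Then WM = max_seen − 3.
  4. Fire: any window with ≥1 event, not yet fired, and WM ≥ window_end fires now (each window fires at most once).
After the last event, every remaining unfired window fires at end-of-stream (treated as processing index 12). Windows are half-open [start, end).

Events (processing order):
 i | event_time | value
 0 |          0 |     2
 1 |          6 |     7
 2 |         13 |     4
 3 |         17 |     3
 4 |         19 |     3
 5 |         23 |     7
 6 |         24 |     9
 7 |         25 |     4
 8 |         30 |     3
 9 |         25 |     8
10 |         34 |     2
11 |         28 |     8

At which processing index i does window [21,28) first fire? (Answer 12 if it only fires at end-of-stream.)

10

i=0 t=0 v=2: → [0,7); WM=-3
i=1 t=6 v=7: → [0,7); WM=3
i=2 t=13 v=4: → [7,14); WM=10; [0,7) fires=7
i=3 t=17 v=3: → [14,21); WM=14; [7,14) fires=4
i=4 t=19 v=3: → [14,21); WM=16
i=5 t=23 v=7: → [21,28); WM=20
i=6 t=24 v=9: → [21,28); WM=21; [14,21) fires=3
i=7 t=25 v=4: → [21,28); WM=22
i=8 t=30 v=3: → [28,35); WM=27
i=9 t=25 v=8: → [21,28); WM=27
i=10 t=34 v=2: → [28,35); WM=31; [21,28) fires=9
i=11 t=28 v=8: → [28,35); WM=31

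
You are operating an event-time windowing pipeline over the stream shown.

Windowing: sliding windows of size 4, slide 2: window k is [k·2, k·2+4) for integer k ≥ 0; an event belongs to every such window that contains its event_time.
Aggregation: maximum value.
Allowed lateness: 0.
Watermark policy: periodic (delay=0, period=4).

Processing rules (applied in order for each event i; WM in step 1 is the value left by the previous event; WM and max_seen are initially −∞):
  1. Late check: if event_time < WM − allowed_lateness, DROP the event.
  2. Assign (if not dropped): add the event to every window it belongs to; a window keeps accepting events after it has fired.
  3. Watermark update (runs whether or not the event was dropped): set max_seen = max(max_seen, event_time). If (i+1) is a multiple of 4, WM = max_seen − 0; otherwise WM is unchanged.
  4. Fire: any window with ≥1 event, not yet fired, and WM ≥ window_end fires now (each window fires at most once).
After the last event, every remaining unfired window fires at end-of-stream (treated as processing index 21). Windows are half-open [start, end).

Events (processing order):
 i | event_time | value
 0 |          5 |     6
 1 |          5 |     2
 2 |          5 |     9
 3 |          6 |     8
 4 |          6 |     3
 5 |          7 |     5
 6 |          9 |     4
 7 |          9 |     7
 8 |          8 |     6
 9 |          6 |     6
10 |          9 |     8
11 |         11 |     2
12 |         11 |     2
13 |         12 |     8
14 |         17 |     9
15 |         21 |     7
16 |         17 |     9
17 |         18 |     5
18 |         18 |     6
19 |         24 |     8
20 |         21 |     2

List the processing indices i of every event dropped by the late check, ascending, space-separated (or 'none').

8 9 16 17 18 20

i=0 t=5 v=6: → [4,8),[2,6); WM=−∞
i=1 t=5 v=2: → [4,8),[2,6); WM=−∞
i=2 t=5 v=9: → [4,8),[2,6); WM=−∞
i=3 t=6 v=8: → [6,10),[4,8); WM=6; [2,6) fires=9
i=4 t=6 v=3: → [6,10),[4,8); WM=6
i=5 t=7 v=5: → [6,10),[4,8); WM=6
i=6 t=9 v=4: → [8,12),[6,10); WM=6
i=7 t=9 v=7: → [8,12),[6,10); WM=9; [4,8) fires=9
i=8 t=8 v=6: DROP (t<9-0); WM=9
i=9 t=6 v=6: DROP (t<9-0); WM=9
i=10 t=9 v=8: → [8,12),[6,10); WM=9
i=11 t=11 v=2: → [10,14),[8,12); WM=11; [6,10) fires=8
i=12 t=11 v=2: → [10,14),[8,12); WM=11
i=13 t=12 v=8: → [12,16),[10,14); WM=11
i=14 t=17 v=9: → [16,20),[14,18); WM=11
i=15 t=21 v=7: → [20,24),[18,22); WM=21; [8,12) fires=8 [10,14) fires=8 [12,16) fires=8 [14,18) fires=9 [16,20) fires=9
i=16 t=17 v=9: DROP (t<21-0); WM=21
i=17 t=18 v=5: DROP (t<21-0); WM=21
i=18 t=18 v=6: DROP (t<21-0); WM=21
i=19 t=24 v=8: → [24,28),[22,26); WM=24; [18,22) fires=7 [20,24) fires=7
i=20 t=21 v=2: DROP (t<24-0); WM=24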